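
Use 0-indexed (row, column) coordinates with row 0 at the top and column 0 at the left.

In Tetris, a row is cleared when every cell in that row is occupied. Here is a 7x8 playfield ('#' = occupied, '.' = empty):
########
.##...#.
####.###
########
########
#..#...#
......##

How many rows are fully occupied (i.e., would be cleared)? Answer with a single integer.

Answer: 3

Derivation:
Check each row:
  row 0: 0 empty cells -> FULL (clear)
  row 1: 5 empty cells -> not full
  row 2: 1 empty cell -> not full
  row 3: 0 empty cells -> FULL (clear)
  row 4: 0 empty cells -> FULL (clear)
  row 5: 5 empty cells -> not full
  row 6: 6 empty cells -> not full
Total rows cleared: 3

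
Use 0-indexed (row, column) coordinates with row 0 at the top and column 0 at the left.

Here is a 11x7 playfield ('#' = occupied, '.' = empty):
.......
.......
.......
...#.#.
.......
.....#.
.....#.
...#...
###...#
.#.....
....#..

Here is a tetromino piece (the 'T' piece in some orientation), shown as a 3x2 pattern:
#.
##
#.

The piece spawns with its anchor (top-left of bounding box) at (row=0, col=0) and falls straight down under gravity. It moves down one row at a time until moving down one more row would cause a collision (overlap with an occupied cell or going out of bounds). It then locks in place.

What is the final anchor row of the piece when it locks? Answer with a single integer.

Spawn at (row=0, col=0). Try each row:
  row 0: fits
  row 1: fits
  row 2: fits
  row 3: fits
  row 4: fits
  row 5: fits
  row 6: blocked -> lock at row 5

Answer: 5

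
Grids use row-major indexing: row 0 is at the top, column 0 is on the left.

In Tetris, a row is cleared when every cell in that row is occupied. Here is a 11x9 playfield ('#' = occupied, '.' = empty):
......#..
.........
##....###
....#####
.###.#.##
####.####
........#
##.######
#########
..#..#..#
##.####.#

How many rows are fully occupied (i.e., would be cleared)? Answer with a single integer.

Check each row:
  row 0: 8 empty cells -> not full
  row 1: 9 empty cells -> not full
  row 2: 4 empty cells -> not full
  row 3: 4 empty cells -> not full
  row 4: 3 empty cells -> not full
  row 5: 1 empty cell -> not full
  row 6: 8 empty cells -> not full
  row 7: 1 empty cell -> not full
  row 8: 0 empty cells -> FULL (clear)
  row 9: 6 empty cells -> not full
  row 10: 2 empty cells -> not full
Total rows cleared: 1

Answer: 1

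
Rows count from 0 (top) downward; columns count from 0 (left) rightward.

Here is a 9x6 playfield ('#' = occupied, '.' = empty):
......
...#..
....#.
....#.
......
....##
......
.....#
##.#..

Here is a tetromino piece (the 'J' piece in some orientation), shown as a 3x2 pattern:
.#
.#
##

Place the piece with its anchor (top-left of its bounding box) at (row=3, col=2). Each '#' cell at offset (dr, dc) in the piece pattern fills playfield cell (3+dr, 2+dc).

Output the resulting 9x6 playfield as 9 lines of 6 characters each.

Fill (3+0,2+1) = (3,3)
Fill (3+1,2+1) = (4,3)
Fill (3+2,2+0) = (5,2)
Fill (3+2,2+1) = (5,3)

Answer: ......
...#..
....#.
...##.
...#..
..####
......
.....#
##.#..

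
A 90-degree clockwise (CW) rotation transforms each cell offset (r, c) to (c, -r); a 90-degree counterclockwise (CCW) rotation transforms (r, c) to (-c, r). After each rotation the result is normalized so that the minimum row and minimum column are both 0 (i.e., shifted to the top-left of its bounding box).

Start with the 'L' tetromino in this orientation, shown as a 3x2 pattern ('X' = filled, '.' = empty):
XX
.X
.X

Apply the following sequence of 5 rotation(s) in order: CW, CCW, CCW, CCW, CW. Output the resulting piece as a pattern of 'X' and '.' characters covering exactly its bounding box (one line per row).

Start:
XX
.X
.X
After rotation 1 (CW):
..X
XXX
After rotation 2 (CCW):
XX
.X
.X
After rotation 3 (CCW):
XXX
X..
After rotation 4 (CCW):
X.
X.
XX
After rotation 5 (CW):
XXX
X..

Answer: XXX
X..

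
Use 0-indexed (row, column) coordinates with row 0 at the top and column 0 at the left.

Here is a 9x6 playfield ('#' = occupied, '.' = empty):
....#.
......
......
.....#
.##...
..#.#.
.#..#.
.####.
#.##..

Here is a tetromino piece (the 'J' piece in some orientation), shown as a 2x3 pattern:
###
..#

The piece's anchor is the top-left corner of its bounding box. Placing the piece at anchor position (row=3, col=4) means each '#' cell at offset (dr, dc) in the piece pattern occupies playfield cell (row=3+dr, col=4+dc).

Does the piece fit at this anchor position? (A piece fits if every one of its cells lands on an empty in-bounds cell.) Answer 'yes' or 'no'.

Check each piece cell at anchor (3, 4):
  offset (0,0) -> (3,4): empty -> OK
  offset (0,1) -> (3,5): occupied ('#') -> FAIL
  offset (0,2) -> (3,6): out of bounds -> FAIL
  offset (1,2) -> (4,6): out of bounds -> FAIL
All cells valid: no

Answer: no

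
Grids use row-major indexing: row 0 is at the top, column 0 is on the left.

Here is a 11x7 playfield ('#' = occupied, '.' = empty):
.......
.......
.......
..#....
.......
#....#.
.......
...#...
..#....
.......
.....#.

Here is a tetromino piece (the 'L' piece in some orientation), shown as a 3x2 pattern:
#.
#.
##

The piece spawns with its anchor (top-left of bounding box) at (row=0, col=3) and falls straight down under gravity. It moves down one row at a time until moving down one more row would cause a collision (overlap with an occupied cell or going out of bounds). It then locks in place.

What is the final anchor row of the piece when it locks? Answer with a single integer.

Answer: 4

Derivation:
Spawn at (row=0, col=3). Try each row:
  row 0: fits
  row 1: fits
  row 2: fits
  row 3: fits
  row 4: fits
  row 5: blocked -> lock at row 4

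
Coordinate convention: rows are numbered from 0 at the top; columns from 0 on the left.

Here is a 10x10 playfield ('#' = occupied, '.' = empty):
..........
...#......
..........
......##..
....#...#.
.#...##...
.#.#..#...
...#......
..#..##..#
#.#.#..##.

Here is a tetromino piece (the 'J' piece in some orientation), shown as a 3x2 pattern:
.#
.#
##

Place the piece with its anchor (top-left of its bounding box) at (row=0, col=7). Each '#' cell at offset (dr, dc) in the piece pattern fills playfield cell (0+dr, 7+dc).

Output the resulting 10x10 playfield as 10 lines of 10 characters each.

Fill (0+0,7+1) = (0,8)
Fill (0+1,7+1) = (1,8)
Fill (0+2,7+0) = (2,7)
Fill (0+2,7+1) = (2,8)

Answer: ........#.
...#....#.
.......##.
......##..
....#...#.
.#...##...
.#.#..#...
...#......
..#..##..#
#.#.#..##.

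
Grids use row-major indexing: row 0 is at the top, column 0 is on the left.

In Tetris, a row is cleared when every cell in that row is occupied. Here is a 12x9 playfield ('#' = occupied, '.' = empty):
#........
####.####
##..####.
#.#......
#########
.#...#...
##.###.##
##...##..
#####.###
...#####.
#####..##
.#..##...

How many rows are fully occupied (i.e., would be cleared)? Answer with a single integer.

Check each row:
  row 0: 8 empty cells -> not full
  row 1: 1 empty cell -> not full
  row 2: 3 empty cells -> not full
  row 3: 7 empty cells -> not full
  row 4: 0 empty cells -> FULL (clear)
  row 5: 7 empty cells -> not full
  row 6: 2 empty cells -> not full
  row 7: 5 empty cells -> not full
  row 8: 1 empty cell -> not full
  row 9: 4 empty cells -> not full
  row 10: 2 empty cells -> not full
  row 11: 6 empty cells -> not full
Total rows cleared: 1

Answer: 1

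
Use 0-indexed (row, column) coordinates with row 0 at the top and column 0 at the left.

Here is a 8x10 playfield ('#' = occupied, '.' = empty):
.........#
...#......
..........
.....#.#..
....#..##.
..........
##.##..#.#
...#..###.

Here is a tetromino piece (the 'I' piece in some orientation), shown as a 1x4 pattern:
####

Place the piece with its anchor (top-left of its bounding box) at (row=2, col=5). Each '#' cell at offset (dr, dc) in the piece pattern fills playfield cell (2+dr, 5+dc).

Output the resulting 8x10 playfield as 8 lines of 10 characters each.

Answer: .........#
...#......
.....####.
.....#.#..
....#..##.
..........
##.##..#.#
...#..###.

Derivation:
Fill (2+0,5+0) = (2,5)
Fill (2+0,5+1) = (2,6)
Fill (2+0,5+2) = (2,7)
Fill (2+0,5+3) = (2,8)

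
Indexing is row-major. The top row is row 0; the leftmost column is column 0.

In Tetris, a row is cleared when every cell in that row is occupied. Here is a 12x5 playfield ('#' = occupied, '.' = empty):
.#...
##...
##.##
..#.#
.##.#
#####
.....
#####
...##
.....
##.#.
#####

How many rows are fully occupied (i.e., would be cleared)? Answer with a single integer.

Check each row:
  row 0: 4 empty cells -> not full
  row 1: 3 empty cells -> not full
  row 2: 1 empty cell -> not full
  row 3: 3 empty cells -> not full
  row 4: 2 empty cells -> not full
  row 5: 0 empty cells -> FULL (clear)
  row 6: 5 empty cells -> not full
  row 7: 0 empty cells -> FULL (clear)
  row 8: 3 empty cells -> not full
  row 9: 5 empty cells -> not full
  row 10: 2 empty cells -> not full
  row 11: 0 empty cells -> FULL (clear)
Total rows cleared: 3

Answer: 3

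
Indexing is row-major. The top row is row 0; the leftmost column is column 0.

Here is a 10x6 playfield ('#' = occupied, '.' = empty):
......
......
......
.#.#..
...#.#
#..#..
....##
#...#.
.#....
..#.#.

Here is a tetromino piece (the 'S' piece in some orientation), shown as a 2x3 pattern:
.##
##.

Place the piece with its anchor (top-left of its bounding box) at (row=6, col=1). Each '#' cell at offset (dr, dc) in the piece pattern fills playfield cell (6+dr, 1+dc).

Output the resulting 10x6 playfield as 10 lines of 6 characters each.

Answer: ......
......
......
.#.#..
...#.#
#..#..
..####
###.#.
.#....
..#.#.

Derivation:
Fill (6+0,1+1) = (6,2)
Fill (6+0,1+2) = (6,3)
Fill (6+1,1+0) = (7,1)
Fill (6+1,1+1) = (7,2)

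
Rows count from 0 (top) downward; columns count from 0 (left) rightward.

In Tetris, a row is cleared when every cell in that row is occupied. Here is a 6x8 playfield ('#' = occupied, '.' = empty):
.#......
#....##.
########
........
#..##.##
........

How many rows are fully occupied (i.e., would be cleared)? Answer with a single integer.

Answer: 1

Derivation:
Check each row:
  row 0: 7 empty cells -> not full
  row 1: 5 empty cells -> not full
  row 2: 0 empty cells -> FULL (clear)
  row 3: 8 empty cells -> not full
  row 4: 3 empty cells -> not full
  row 5: 8 empty cells -> not full
Total rows cleared: 1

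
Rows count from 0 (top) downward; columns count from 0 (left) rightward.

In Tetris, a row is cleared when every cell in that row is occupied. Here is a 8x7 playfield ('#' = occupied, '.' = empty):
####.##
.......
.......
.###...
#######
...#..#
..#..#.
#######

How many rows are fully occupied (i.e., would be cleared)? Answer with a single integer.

Check each row:
  row 0: 1 empty cell -> not full
  row 1: 7 empty cells -> not full
  row 2: 7 empty cells -> not full
  row 3: 4 empty cells -> not full
  row 4: 0 empty cells -> FULL (clear)
  row 5: 5 empty cells -> not full
  row 6: 5 empty cells -> not full
  row 7: 0 empty cells -> FULL (clear)
Total rows cleared: 2

Answer: 2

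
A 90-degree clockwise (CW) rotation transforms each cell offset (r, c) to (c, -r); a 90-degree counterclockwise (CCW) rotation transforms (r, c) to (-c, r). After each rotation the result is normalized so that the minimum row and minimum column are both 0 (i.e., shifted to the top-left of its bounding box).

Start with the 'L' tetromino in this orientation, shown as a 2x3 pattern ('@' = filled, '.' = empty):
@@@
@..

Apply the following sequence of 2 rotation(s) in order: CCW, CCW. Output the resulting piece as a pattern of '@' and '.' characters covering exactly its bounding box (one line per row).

Start:
@@@
@..
After rotation 1 (CCW):
@.
@.
@@
After rotation 2 (CCW):
..@
@@@

Answer: ..@
@@@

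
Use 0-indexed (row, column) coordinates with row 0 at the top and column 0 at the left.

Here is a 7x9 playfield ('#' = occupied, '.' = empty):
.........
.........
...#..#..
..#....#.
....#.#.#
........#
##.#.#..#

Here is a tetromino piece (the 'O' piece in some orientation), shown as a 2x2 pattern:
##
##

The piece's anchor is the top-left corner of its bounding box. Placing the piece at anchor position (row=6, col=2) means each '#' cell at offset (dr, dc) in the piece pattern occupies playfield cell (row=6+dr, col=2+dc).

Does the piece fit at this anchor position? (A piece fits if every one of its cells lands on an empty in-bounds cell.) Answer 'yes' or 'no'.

Check each piece cell at anchor (6, 2):
  offset (0,0) -> (6,2): empty -> OK
  offset (0,1) -> (6,3): occupied ('#') -> FAIL
  offset (1,0) -> (7,2): out of bounds -> FAIL
  offset (1,1) -> (7,3): out of bounds -> FAIL
All cells valid: no

Answer: no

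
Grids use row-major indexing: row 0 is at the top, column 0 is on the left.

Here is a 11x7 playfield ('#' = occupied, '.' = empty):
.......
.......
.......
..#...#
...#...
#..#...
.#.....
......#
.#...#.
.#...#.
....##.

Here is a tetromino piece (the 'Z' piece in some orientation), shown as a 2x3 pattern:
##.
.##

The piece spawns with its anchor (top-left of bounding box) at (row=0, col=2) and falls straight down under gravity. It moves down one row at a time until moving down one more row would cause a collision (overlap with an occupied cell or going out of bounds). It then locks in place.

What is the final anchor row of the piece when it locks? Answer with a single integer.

Answer: 2

Derivation:
Spawn at (row=0, col=2). Try each row:
  row 0: fits
  row 1: fits
  row 2: fits
  row 3: blocked -> lock at row 2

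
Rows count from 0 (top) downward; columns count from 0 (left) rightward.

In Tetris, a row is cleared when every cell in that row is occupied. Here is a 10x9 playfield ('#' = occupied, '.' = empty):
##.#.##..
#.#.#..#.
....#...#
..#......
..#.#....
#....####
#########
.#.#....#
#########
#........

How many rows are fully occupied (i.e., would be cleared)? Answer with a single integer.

Answer: 2

Derivation:
Check each row:
  row 0: 4 empty cells -> not full
  row 1: 5 empty cells -> not full
  row 2: 7 empty cells -> not full
  row 3: 8 empty cells -> not full
  row 4: 7 empty cells -> not full
  row 5: 4 empty cells -> not full
  row 6: 0 empty cells -> FULL (clear)
  row 7: 6 empty cells -> not full
  row 8: 0 empty cells -> FULL (clear)
  row 9: 8 empty cells -> not full
Total rows cleared: 2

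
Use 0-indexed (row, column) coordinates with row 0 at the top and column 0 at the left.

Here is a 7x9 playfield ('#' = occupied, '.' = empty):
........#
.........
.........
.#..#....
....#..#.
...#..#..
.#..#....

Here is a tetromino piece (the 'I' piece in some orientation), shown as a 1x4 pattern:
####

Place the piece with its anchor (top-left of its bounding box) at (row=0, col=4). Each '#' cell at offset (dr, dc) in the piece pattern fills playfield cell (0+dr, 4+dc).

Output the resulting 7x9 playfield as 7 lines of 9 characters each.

Fill (0+0,4+0) = (0,4)
Fill (0+0,4+1) = (0,5)
Fill (0+0,4+2) = (0,6)
Fill (0+0,4+3) = (0,7)

Answer: ....#####
.........
.........
.#..#....
....#..#.
...#..#..
.#..#....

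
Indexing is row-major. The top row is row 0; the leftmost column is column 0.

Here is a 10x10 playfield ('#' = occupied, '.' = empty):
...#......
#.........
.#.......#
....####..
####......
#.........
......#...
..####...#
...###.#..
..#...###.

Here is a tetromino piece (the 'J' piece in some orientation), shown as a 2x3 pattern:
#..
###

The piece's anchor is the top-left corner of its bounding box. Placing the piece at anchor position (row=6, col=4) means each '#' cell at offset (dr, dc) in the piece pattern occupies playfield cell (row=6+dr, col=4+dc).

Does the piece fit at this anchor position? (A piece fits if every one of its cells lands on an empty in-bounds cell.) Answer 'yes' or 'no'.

Check each piece cell at anchor (6, 4):
  offset (0,0) -> (6,4): empty -> OK
  offset (1,0) -> (7,4): occupied ('#') -> FAIL
  offset (1,1) -> (7,5): occupied ('#') -> FAIL
  offset (1,2) -> (7,6): empty -> OK
All cells valid: no

Answer: no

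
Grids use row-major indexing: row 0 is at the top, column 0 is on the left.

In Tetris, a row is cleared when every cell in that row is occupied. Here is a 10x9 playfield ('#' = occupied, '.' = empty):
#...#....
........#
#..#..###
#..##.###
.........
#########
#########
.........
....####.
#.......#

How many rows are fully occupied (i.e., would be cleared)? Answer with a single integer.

Check each row:
  row 0: 7 empty cells -> not full
  row 1: 8 empty cells -> not full
  row 2: 4 empty cells -> not full
  row 3: 3 empty cells -> not full
  row 4: 9 empty cells -> not full
  row 5: 0 empty cells -> FULL (clear)
  row 6: 0 empty cells -> FULL (clear)
  row 7: 9 empty cells -> not full
  row 8: 5 empty cells -> not full
  row 9: 7 empty cells -> not full
Total rows cleared: 2

Answer: 2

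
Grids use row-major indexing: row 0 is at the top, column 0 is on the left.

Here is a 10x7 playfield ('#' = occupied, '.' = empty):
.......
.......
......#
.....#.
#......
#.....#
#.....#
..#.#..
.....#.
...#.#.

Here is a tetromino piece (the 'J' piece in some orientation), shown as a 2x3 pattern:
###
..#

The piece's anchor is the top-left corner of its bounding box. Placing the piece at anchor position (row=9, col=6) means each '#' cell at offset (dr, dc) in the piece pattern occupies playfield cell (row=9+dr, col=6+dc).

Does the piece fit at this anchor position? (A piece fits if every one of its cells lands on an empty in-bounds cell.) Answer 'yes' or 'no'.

Answer: no

Derivation:
Check each piece cell at anchor (9, 6):
  offset (0,0) -> (9,6): empty -> OK
  offset (0,1) -> (9,7): out of bounds -> FAIL
  offset (0,2) -> (9,8): out of bounds -> FAIL
  offset (1,2) -> (10,8): out of bounds -> FAIL
All cells valid: no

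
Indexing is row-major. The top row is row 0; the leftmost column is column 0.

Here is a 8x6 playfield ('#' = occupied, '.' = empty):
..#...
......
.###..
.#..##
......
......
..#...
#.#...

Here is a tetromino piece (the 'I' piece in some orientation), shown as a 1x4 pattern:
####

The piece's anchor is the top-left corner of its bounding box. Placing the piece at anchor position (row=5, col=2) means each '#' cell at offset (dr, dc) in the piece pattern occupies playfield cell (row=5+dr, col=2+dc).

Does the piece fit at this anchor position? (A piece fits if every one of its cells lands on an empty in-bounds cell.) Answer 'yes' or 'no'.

Answer: yes

Derivation:
Check each piece cell at anchor (5, 2):
  offset (0,0) -> (5,2): empty -> OK
  offset (0,1) -> (5,3): empty -> OK
  offset (0,2) -> (5,4): empty -> OK
  offset (0,3) -> (5,5): empty -> OK
All cells valid: yes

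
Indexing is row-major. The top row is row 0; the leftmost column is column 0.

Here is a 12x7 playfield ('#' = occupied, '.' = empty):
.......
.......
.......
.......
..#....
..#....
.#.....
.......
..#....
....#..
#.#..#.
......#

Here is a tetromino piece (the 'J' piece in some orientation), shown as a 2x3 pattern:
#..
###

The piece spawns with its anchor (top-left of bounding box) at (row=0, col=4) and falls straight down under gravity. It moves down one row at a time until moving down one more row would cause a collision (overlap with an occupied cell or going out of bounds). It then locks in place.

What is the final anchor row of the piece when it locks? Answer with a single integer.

Answer: 7

Derivation:
Spawn at (row=0, col=4). Try each row:
  row 0: fits
  row 1: fits
  row 2: fits
  row 3: fits
  row 4: fits
  row 5: fits
  row 6: fits
  row 7: fits
  row 8: blocked -> lock at row 7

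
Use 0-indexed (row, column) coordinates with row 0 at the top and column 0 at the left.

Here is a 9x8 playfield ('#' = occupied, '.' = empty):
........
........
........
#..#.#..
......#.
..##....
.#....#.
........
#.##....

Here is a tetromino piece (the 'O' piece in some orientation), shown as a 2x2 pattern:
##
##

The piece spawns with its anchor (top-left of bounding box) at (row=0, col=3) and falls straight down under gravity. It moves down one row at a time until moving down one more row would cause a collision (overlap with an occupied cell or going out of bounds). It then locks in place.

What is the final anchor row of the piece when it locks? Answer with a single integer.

Answer: 1

Derivation:
Spawn at (row=0, col=3). Try each row:
  row 0: fits
  row 1: fits
  row 2: blocked -> lock at row 1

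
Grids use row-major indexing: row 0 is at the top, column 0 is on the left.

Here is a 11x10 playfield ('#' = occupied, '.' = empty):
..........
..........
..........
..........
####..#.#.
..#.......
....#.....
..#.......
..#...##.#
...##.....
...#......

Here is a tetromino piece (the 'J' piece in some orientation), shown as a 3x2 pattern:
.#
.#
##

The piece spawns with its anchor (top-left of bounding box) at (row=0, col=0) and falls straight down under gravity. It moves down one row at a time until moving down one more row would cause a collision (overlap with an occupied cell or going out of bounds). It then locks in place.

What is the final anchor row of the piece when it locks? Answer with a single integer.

Spawn at (row=0, col=0). Try each row:
  row 0: fits
  row 1: fits
  row 2: blocked -> lock at row 1

Answer: 1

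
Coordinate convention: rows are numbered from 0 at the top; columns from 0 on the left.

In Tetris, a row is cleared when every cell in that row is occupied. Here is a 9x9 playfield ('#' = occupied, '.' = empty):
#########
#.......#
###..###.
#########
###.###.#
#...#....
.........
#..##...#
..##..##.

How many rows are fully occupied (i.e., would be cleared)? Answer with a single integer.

Check each row:
  row 0: 0 empty cells -> FULL (clear)
  row 1: 7 empty cells -> not full
  row 2: 3 empty cells -> not full
  row 3: 0 empty cells -> FULL (clear)
  row 4: 2 empty cells -> not full
  row 5: 7 empty cells -> not full
  row 6: 9 empty cells -> not full
  row 7: 5 empty cells -> not full
  row 8: 5 empty cells -> not full
Total rows cleared: 2

Answer: 2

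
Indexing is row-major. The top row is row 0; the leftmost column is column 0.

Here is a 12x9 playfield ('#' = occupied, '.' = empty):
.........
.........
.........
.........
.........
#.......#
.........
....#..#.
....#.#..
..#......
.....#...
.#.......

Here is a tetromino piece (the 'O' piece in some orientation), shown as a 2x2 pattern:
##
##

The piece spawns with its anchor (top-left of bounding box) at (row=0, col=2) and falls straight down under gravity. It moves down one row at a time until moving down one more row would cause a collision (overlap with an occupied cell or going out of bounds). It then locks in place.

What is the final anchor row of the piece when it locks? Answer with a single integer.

Spawn at (row=0, col=2). Try each row:
  row 0: fits
  row 1: fits
  row 2: fits
  row 3: fits
  row 4: fits
  row 5: fits
  row 6: fits
  row 7: fits
  row 8: blocked -> lock at row 7

Answer: 7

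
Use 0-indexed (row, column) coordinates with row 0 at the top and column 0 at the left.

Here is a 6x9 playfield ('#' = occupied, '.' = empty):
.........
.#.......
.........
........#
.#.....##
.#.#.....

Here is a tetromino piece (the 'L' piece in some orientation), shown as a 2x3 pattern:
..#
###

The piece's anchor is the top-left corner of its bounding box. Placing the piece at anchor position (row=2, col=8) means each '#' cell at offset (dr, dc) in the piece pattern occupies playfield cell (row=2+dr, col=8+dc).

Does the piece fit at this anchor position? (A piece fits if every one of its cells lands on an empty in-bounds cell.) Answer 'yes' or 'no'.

Answer: no

Derivation:
Check each piece cell at anchor (2, 8):
  offset (0,2) -> (2,10): out of bounds -> FAIL
  offset (1,0) -> (3,8): occupied ('#') -> FAIL
  offset (1,1) -> (3,9): out of bounds -> FAIL
  offset (1,2) -> (3,10): out of bounds -> FAIL
All cells valid: no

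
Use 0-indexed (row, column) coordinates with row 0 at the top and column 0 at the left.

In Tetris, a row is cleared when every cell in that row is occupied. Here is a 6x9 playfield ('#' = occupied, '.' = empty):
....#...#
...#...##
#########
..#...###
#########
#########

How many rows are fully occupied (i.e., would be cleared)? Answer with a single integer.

Answer: 3

Derivation:
Check each row:
  row 0: 7 empty cells -> not full
  row 1: 6 empty cells -> not full
  row 2: 0 empty cells -> FULL (clear)
  row 3: 5 empty cells -> not full
  row 4: 0 empty cells -> FULL (clear)
  row 5: 0 empty cells -> FULL (clear)
Total rows cleared: 3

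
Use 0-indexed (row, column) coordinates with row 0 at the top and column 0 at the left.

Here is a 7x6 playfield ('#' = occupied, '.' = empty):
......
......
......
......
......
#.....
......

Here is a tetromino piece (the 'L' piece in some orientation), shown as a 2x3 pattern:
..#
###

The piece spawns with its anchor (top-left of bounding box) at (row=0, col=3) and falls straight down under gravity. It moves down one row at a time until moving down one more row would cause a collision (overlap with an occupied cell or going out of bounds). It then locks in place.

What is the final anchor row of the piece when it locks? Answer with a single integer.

Answer: 5

Derivation:
Spawn at (row=0, col=3). Try each row:
  row 0: fits
  row 1: fits
  row 2: fits
  row 3: fits
  row 4: fits
  row 5: fits
  row 6: blocked -> lock at row 5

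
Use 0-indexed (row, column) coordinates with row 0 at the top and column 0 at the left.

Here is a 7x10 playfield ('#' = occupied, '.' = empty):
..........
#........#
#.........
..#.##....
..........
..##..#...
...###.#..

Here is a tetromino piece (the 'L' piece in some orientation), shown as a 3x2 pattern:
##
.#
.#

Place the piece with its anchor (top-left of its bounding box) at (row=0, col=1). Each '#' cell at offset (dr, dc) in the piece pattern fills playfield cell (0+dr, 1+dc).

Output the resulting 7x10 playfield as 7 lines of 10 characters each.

Fill (0+0,1+0) = (0,1)
Fill (0+0,1+1) = (0,2)
Fill (0+1,1+1) = (1,2)
Fill (0+2,1+1) = (2,2)

Answer: .##.......
#.#......#
#.#.......
..#.##....
..........
..##..#...
...###.#..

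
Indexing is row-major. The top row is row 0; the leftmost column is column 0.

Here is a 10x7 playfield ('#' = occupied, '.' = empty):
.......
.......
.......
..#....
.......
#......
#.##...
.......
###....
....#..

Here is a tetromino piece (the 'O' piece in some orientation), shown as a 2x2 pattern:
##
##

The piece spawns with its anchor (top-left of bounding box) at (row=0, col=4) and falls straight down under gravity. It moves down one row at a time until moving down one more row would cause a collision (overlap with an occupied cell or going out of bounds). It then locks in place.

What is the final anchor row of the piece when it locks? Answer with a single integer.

Spawn at (row=0, col=4). Try each row:
  row 0: fits
  row 1: fits
  row 2: fits
  row 3: fits
  row 4: fits
  row 5: fits
  row 6: fits
  row 7: fits
  row 8: blocked -> lock at row 7

Answer: 7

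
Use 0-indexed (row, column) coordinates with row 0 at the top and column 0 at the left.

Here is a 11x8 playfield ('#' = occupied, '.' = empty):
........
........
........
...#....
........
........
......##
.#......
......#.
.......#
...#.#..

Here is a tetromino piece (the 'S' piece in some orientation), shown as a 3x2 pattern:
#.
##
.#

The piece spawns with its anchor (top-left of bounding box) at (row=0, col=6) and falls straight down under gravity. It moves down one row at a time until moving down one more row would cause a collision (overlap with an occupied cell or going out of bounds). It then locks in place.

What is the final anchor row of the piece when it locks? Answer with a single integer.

Answer: 3

Derivation:
Spawn at (row=0, col=6). Try each row:
  row 0: fits
  row 1: fits
  row 2: fits
  row 3: fits
  row 4: blocked -> lock at row 3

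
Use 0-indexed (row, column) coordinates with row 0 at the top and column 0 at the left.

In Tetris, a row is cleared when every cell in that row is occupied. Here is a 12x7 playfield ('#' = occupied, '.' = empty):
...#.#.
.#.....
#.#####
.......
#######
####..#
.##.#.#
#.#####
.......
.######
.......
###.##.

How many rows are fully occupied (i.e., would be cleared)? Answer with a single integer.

Answer: 1

Derivation:
Check each row:
  row 0: 5 empty cells -> not full
  row 1: 6 empty cells -> not full
  row 2: 1 empty cell -> not full
  row 3: 7 empty cells -> not full
  row 4: 0 empty cells -> FULL (clear)
  row 5: 2 empty cells -> not full
  row 6: 3 empty cells -> not full
  row 7: 1 empty cell -> not full
  row 8: 7 empty cells -> not full
  row 9: 1 empty cell -> not full
  row 10: 7 empty cells -> not full
  row 11: 2 empty cells -> not full
Total rows cleared: 1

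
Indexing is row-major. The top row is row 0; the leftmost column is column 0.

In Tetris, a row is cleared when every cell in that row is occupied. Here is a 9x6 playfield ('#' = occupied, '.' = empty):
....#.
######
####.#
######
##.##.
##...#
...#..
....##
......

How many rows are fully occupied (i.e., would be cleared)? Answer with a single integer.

Answer: 2

Derivation:
Check each row:
  row 0: 5 empty cells -> not full
  row 1: 0 empty cells -> FULL (clear)
  row 2: 1 empty cell -> not full
  row 3: 0 empty cells -> FULL (clear)
  row 4: 2 empty cells -> not full
  row 5: 3 empty cells -> not full
  row 6: 5 empty cells -> not full
  row 7: 4 empty cells -> not full
  row 8: 6 empty cells -> not full
Total rows cleared: 2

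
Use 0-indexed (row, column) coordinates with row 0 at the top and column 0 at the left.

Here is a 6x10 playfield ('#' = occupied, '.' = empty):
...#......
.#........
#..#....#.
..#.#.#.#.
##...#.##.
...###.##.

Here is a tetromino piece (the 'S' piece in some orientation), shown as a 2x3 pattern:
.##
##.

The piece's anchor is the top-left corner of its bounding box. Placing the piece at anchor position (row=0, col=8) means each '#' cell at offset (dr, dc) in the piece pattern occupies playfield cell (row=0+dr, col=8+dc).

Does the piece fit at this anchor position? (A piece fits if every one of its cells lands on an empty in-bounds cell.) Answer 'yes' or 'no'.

Answer: no

Derivation:
Check each piece cell at anchor (0, 8):
  offset (0,1) -> (0,9): empty -> OK
  offset (0,2) -> (0,10): out of bounds -> FAIL
  offset (1,0) -> (1,8): empty -> OK
  offset (1,1) -> (1,9): empty -> OK
All cells valid: no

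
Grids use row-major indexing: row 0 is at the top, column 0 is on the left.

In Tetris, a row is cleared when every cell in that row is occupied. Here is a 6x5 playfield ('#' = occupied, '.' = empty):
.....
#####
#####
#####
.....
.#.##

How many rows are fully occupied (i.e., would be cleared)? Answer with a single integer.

Check each row:
  row 0: 5 empty cells -> not full
  row 1: 0 empty cells -> FULL (clear)
  row 2: 0 empty cells -> FULL (clear)
  row 3: 0 empty cells -> FULL (clear)
  row 4: 5 empty cells -> not full
  row 5: 2 empty cells -> not full
Total rows cleared: 3

Answer: 3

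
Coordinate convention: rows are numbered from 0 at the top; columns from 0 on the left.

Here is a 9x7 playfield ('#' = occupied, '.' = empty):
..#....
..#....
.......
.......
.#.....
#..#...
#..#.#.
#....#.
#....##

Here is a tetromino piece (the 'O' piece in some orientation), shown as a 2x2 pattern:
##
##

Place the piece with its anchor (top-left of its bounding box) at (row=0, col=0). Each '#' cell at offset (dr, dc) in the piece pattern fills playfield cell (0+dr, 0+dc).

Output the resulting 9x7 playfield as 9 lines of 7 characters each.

Fill (0+0,0+0) = (0,0)
Fill (0+0,0+1) = (0,1)
Fill (0+1,0+0) = (1,0)
Fill (0+1,0+1) = (1,1)

Answer: ###....
###....
.......
.......
.#.....
#..#...
#..#.#.
#....#.
#....##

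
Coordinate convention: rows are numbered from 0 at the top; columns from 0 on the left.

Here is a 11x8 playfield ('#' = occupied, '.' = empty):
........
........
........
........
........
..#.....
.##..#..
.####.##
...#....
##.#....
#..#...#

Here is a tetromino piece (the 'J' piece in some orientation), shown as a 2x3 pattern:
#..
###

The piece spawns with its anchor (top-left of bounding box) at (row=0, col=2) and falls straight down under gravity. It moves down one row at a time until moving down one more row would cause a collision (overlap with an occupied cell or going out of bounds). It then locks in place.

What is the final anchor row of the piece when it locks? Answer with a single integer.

Spawn at (row=0, col=2). Try each row:
  row 0: fits
  row 1: fits
  row 2: fits
  row 3: fits
  row 4: blocked -> lock at row 3

Answer: 3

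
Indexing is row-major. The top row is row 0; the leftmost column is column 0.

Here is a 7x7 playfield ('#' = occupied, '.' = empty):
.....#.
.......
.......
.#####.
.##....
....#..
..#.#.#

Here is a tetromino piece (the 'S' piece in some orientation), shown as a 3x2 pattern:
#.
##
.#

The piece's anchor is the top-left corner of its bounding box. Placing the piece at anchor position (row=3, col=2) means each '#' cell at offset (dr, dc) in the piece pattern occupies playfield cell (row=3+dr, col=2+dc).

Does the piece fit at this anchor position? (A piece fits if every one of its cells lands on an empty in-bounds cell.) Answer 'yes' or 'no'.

Answer: no

Derivation:
Check each piece cell at anchor (3, 2):
  offset (0,0) -> (3,2): occupied ('#') -> FAIL
  offset (1,0) -> (4,2): occupied ('#') -> FAIL
  offset (1,1) -> (4,3): empty -> OK
  offset (2,1) -> (5,3): empty -> OK
All cells valid: no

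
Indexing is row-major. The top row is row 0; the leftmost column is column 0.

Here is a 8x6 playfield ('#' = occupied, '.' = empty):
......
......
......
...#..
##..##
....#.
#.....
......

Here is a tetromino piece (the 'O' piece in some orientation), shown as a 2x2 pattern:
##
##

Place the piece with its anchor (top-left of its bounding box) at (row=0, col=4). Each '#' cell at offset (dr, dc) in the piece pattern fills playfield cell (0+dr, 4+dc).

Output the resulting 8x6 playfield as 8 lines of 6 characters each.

Answer: ....##
....##
......
...#..
##..##
....#.
#.....
......

Derivation:
Fill (0+0,4+0) = (0,4)
Fill (0+0,4+1) = (0,5)
Fill (0+1,4+0) = (1,4)
Fill (0+1,4+1) = (1,5)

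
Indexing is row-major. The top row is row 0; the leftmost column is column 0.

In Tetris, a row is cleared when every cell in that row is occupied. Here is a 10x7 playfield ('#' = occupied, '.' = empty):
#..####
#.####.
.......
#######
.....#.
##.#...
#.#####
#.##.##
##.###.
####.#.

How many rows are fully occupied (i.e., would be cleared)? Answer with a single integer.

Check each row:
  row 0: 2 empty cells -> not full
  row 1: 2 empty cells -> not full
  row 2: 7 empty cells -> not full
  row 3: 0 empty cells -> FULL (clear)
  row 4: 6 empty cells -> not full
  row 5: 4 empty cells -> not full
  row 6: 1 empty cell -> not full
  row 7: 2 empty cells -> not full
  row 8: 2 empty cells -> not full
  row 9: 2 empty cells -> not full
Total rows cleared: 1

Answer: 1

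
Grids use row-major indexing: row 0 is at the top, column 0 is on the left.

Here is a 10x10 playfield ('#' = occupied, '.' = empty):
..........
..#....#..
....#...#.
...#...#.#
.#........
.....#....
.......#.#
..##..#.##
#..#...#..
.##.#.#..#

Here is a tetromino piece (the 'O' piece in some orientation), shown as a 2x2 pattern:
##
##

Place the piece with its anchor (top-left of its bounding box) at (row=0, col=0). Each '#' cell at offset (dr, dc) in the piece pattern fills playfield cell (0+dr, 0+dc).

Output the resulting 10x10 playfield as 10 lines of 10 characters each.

Answer: ##........
###....#..
....#...#.
...#...#.#
.#........
.....#....
.......#.#
..##..#.##
#..#...#..
.##.#.#..#

Derivation:
Fill (0+0,0+0) = (0,0)
Fill (0+0,0+1) = (0,1)
Fill (0+1,0+0) = (1,0)
Fill (0+1,0+1) = (1,1)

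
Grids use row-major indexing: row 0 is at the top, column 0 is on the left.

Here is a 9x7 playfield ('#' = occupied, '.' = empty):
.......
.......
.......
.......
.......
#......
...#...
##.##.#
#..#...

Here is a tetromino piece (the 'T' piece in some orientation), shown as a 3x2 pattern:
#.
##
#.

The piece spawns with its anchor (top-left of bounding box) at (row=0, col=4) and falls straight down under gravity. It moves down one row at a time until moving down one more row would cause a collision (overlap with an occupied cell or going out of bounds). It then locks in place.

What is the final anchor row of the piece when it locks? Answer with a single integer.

Spawn at (row=0, col=4). Try each row:
  row 0: fits
  row 1: fits
  row 2: fits
  row 3: fits
  row 4: fits
  row 5: blocked -> lock at row 4

Answer: 4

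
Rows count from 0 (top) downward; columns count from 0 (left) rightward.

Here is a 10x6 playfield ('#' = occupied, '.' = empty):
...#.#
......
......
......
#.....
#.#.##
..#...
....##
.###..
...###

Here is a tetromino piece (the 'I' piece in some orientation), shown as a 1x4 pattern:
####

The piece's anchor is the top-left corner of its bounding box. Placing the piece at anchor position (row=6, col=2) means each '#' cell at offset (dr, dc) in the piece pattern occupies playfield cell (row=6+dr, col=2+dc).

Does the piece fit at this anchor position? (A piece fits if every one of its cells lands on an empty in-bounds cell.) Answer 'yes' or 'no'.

Answer: no

Derivation:
Check each piece cell at anchor (6, 2):
  offset (0,0) -> (6,2): occupied ('#') -> FAIL
  offset (0,1) -> (6,3): empty -> OK
  offset (0,2) -> (6,4): empty -> OK
  offset (0,3) -> (6,5): empty -> OK
All cells valid: no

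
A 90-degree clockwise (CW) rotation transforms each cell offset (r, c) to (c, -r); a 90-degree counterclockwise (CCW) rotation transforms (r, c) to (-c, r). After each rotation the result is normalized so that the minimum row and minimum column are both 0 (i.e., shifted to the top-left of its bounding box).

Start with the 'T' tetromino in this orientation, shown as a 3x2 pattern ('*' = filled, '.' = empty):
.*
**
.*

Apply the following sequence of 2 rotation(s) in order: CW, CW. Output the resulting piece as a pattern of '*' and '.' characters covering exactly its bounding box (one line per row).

Answer: *.
**
*.

Derivation:
Start:
.*
**
.*
After rotation 1 (CW):
.*.
***
After rotation 2 (CW):
*.
**
*.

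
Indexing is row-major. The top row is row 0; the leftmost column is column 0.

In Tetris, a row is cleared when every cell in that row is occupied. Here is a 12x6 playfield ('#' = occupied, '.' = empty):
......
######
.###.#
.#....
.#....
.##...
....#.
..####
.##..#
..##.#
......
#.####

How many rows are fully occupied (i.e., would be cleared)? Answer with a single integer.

Answer: 1

Derivation:
Check each row:
  row 0: 6 empty cells -> not full
  row 1: 0 empty cells -> FULL (clear)
  row 2: 2 empty cells -> not full
  row 3: 5 empty cells -> not full
  row 4: 5 empty cells -> not full
  row 5: 4 empty cells -> not full
  row 6: 5 empty cells -> not full
  row 7: 2 empty cells -> not full
  row 8: 3 empty cells -> not full
  row 9: 3 empty cells -> not full
  row 10: 6 empty cells -> not full
  row 11: 1 empty cell -> not full
Total rows cleared: 1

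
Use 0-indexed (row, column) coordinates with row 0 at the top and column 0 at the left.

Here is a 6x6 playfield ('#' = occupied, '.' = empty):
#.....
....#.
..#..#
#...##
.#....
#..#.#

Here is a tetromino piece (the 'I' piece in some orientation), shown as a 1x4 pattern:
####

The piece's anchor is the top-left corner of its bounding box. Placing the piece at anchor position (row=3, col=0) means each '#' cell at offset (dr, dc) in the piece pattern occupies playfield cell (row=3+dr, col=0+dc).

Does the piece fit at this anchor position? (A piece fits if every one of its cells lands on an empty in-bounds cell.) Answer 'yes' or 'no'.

Check each piece cell at anchor (3, 0):
  offset (0,0) -> (3,0): occupied ('#') -> FAIL
  offset (0,1) -> (3,1): empty -> OK
  offset (0,2) -> (3,2): empty -> OK
  offset (0,3) -> (3,3): empty -> OK
All cells valid: no

Answer: no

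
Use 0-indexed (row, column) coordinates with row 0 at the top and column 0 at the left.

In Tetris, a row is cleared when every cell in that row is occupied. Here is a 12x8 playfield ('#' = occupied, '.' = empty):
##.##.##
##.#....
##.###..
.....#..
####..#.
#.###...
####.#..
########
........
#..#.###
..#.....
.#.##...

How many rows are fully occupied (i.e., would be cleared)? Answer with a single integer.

Answer: 1

Derivation:
Check each row:
  row 0: 2 empty cells -> not full
  row 1: 5 empty cells -> not full
  row 2: 3 empty cells -> not full
  row 3: 7 empty cells -> not full
  row 4: 3 empty cells -> not full
  row 5: 4 empty cells -> not full
  row 6: 3 empty cells -> not full
  row 7: 0 empty cells -> FULL (clear)
  row 8: 8 empty cells -> not full
  row 9: 3 empty cells -> not full
  row 10: 7 empty cells -> not full
  row 11: 5 empty cells -> not full
Total rows cleared: 1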